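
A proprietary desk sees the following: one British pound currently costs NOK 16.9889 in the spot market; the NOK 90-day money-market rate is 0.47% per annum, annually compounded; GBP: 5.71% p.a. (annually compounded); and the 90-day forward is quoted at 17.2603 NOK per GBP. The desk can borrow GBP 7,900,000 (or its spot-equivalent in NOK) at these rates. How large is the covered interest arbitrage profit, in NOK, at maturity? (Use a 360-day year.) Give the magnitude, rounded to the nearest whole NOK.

T = 90/360 years.
Keep in GBP, deliver into the forward: 7,900,000·1.01397913441·17.2603 = NOK 138,262,514.02.
Swap to NOK now, deposit: 7,900,000·16.9889·1.00117293472 = NOK 134,369,732.28.
The quoted forward overvalues GBP, so borrow NOK, buy GBP at spot, deposit the GBP at 5.71%, and sell the proceeds forward at 17.2603.
The gap between the two covered legs is NOK 3,892,782.

NOK 3,892,782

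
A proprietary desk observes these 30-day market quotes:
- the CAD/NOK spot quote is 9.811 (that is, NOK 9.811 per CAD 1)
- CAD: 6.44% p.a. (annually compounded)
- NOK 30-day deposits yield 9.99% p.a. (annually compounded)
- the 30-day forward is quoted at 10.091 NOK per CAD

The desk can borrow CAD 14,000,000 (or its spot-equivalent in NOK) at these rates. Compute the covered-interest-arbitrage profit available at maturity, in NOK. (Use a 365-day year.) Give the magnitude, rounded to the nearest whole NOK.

NOK 3,567,371

T = 30/365 years.
Invest the CAD and cover forward: 14,000,000 × 1.00514287201 × 10.091 = NOK 142,000,554.10.
Convert at spot and invest in NOK: 14,000,000 × 9.811 × 1.00785694616 = NOK 138,433,182.98.
The quoted forward overvalues CAD, so borrow NOK, buy CAD at spot, deposit the CAD at 6.44%, and sell the proceeds forward at 10.091.
The gap between the two covered legs is NOK 3,567,371.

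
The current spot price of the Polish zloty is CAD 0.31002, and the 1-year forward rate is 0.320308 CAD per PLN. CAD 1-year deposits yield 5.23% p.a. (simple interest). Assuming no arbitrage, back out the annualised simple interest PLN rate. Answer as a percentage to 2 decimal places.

1.85%

T = 1 year.
CIP gives F = S · g_CAD/g_PLN, so g_CAD/g_PLN = 0.320308/0.31002 = 1.0331850.
The CAD side grows by 1 + 0.0523×1 = 1.052300.
So the PLN growth factor = 1.018501.
(1.018501 − 1)/T = 0.018501, i.e. 1.85%.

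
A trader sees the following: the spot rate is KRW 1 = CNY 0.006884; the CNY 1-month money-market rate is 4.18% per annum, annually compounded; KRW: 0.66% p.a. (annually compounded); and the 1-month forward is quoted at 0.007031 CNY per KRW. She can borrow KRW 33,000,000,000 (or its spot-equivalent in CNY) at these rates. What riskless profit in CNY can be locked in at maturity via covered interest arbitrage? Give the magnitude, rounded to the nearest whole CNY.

T = 1/12 years.
Route A — deposit KRW, sell forward: 33,000,000,000 × 1.00054834323 × 0.007031 = CNY 232,150,228.24.
Route B — convert at spot, deposit CNY: 33,000,000,000 × 0.006884 × 1.00341832806 = CNY 227,948,548.42.
The quoted forward overvalues KRW, so borrow CNY, buy KRW at spot, deposit the KRW at 0.66%, and sell the proceeds forward at 0.007031.
The gap between the two covered legs is CNY 4,201,680.

CNY 4,201,680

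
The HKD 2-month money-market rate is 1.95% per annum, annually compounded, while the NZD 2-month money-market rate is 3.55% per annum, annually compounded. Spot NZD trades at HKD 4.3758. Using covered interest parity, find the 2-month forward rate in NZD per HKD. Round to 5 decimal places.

T = 2/12 years.
HKD growth factor: (1 + 0.0195)^(2/12) = 1.0032239.
Growth of 1 NZD over T: (1 + 0.0355)^(2/12) = 1.005831.
CIP: F = S · (grow HKD)/(grow NZD) = 4.3758 × 1.0032239/1.005831 = 4.364458 HKD per NZD.
Invert for NZD per HKD: 1 / 4.364458 = 0.22912.

0.22912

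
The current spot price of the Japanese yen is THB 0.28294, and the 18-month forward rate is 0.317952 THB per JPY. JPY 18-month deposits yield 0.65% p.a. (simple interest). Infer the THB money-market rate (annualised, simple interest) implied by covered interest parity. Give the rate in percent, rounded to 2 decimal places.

8.98%

T = 18/12 years.
CIP gives F = S · g_THB/g_JPY, so g_THB/g_JPY = 0.317952/0.28294 = 1.1237435.
JPY growth factor: 1 + 0.0065×18/12 = 1.009750.
So the THB growth factor = 1.134700.
r = (1.134700 − 1)/(18/12) = 0.089800 → 8.98%.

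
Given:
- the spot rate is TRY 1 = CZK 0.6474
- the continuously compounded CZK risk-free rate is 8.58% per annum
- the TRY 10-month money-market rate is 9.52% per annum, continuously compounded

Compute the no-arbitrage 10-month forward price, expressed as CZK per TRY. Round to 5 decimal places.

0.64235

T = 10/12 years.
CZK accumulates by e^(0.0858×10/12) = 1.0741182.
TRY growth factor: e^(0.0952×10/12) = 1.0825651.
So F = 0.6474 × 1.0741182 / 1.0825651 = 0.6423486 (CZK/TRY).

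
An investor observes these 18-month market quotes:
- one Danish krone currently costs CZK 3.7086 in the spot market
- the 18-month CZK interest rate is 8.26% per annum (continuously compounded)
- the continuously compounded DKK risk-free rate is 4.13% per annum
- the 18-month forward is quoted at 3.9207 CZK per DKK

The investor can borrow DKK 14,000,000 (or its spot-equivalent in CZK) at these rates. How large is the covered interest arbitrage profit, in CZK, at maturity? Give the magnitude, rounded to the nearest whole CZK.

CZK 371,079

T = 18/12 years.
Keep in DKK, deliver into the forward: 14,000,000·1.0639091479·3.9207 = CZK 58,397,760.35.
Swap to CZK now, deposit: 14,000,000·3.7086·1.1319026751 = CZK 58,768,839.65.
The quoted forward undervalues DKK, so borrow DKK, convert to CZK at spot, deposit the CZK at 8.26%, and buy DKK forward at 3.9207 to cover the loan.
Arbitrage profit = |58,397,760.35 − 58,768,839.65| = CZK 371,079.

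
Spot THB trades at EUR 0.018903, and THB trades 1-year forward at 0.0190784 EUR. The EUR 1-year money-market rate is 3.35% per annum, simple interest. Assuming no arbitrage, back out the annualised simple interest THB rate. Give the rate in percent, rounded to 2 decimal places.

T = 1 year.
F/S = 0.0190784/0.018903 = 1.0092790 = (growth of EUR) / (growth of THB).
EUR growth factor: 1 + 0.0335×1 = 1.033500.
That pins the THB growth at 1.0239983.
r = (1.0239983 − 1)/1 = 0.023998 → 2.40%.

2.40%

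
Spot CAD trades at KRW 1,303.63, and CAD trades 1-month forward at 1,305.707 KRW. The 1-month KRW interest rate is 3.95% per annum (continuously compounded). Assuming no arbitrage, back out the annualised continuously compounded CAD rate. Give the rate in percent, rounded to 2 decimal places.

2.04%

T = 1/12 years.
By CIP, F/S equals the KRW-to-CAD growth ratio: 1305.707/1303.63 = 1.0015932.
KRW growth factor: e^(0.0395×1/12) = 1.0032971.
Hence g_CAD = 1.0017012.
r = ln(1.0017012)/(1/12) = 0.020397 → 2.04%.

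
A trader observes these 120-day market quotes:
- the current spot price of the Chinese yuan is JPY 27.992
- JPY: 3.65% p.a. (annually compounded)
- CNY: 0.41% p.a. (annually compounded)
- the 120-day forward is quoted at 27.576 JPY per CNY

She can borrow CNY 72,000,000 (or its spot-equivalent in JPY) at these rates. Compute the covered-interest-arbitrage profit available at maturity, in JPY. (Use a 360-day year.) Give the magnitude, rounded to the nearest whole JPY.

JPY 51,470,781

T = 120/360 years.
Route A — deposit CNY, sell forward: 72,000,000 × 1.001364803132 × 27.576 = JPY 1,988,181,778.40.
Route B — convert at spot, deposit JPY: 72,000,000 × 27.992 × 1.012021569424 = JPY 2,039,652,559.53.
The quoted forward undervalues CNY, so borrow CNY, convert to JPY at spot, deposit the JPY at 3.65%, and buy CNY forward at 27.576 to cover the loan.
The gap between the two covered legs is JPY 51,470,781.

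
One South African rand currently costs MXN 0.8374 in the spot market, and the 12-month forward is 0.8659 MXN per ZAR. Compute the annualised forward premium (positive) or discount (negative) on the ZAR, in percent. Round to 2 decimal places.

T = 1 year.
ZAR trades forward at +3.40339% vs spot over the period.
Annualise by dividing by T: 0.0340339 / 1 = 0.034034 → 3.40%.

+3.40%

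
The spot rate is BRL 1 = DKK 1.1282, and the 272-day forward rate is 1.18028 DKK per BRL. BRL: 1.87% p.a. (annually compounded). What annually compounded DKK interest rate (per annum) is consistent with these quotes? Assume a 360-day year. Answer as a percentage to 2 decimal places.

T = 272/360 years.
By CIP, F/S equals the DKK-to-BRL growth ratio: 1.18028/1.1282 = 1.0461620.
BRL growth factor: (1 + 0.0187)^(272/360) = 1.0140968.
So the DKK growth factor = 1.0609095.
Annualise: 1.0609095^(360/272) − 1 = 0.081399 = 8.14%.

8.14%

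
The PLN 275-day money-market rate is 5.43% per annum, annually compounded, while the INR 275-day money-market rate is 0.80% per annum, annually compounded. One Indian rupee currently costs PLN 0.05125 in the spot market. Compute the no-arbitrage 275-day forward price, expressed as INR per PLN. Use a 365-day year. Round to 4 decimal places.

T = 275/365 years.
PLN growth factor: (1 + 0.0543)^(275/365) = 1.04064308.
INR growth factor: (1 + 0.0080)^(275/365) = 1.00602147.
CIP: F = S · (grow PLN)/(grow INR) = 0.05125 × 1.04064308/1.00602147 = 0.053013737 PLN per INR.
Quoted the other way: 1/0.053013737 = 18.8630 INR per PLN.

18.8630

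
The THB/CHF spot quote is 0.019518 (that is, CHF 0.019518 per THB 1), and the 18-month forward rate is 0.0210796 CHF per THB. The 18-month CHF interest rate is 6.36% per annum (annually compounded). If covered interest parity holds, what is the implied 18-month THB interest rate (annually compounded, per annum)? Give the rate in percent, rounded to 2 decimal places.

T = 18/12 years.
CIP gives F = S · g_CHF/g_THB, so g_CHF/g_THB = 0.0210796/0.019518 = 1.0800082.
CHF growth factor: (1 + 0.0636)^(18/12) = 1.0969012.
Hence g_THB = 1.0156415.
r = 1.0156415^(12/18) − 1 = 0.010401 → 1.04%.

1.04%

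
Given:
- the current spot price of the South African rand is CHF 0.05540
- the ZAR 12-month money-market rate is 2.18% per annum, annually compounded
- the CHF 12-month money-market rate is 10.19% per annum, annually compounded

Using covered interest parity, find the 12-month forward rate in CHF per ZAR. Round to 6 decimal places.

0.059743

T = 1 year.
CHF growth factor: (1 + 0.1019)^1 = 1.101900.
Growth of 1 ZAR over T: (1 + 0.0218)^1 = 1.021800.
Forward (CHF per ZAR) = 0.0554 × 1.101900 / 1.021800 = 0.05974287.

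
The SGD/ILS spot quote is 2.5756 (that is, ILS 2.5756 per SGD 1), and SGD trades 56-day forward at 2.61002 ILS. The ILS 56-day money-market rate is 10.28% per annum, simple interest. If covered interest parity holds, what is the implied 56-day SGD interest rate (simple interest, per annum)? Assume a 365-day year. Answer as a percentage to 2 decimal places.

1.55%

T = 56/365 years.
CIP gives F = S · g_ILS/g_SGD, so g_ILS/g_SGD = 2.61002/2.5756 = 1.0133639.
ILS growth factor: 1 + 0.1028×56/365 = 1.0157721.
So the SGD growth factor = 1.0023764.
(1.0023764 − 1)/T = 0.015489, i.e. 1.55%.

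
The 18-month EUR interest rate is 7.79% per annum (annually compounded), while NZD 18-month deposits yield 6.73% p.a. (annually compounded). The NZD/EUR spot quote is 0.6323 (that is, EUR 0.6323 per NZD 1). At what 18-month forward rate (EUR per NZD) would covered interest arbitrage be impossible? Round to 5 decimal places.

T = 18/12 years.
EUR growth factor: (1 + 0.0779)^(18/12) = 1.1190969.
NZD accumulates by (1 + 0.0673)^(18/12) = 1.1026299.
So F = 0.6323 × 1.1190969 / 1.1026299 = 0.6417430 (EUR/NZD).

0.64174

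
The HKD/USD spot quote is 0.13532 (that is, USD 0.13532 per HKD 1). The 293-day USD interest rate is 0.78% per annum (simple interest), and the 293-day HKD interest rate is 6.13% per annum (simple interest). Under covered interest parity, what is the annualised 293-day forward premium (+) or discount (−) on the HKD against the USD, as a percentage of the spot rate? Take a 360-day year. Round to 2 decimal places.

-5.10%

T = 293/360 years.
F = S · g_USD/g_HKD = 0.13532 × 1.0063483/1.0498914 = 0.12970775.
(F − S)/S ÷ T = (0.12970775 − 0.13532)/0.13532/(293/360) = -0.050958 → -5.10%.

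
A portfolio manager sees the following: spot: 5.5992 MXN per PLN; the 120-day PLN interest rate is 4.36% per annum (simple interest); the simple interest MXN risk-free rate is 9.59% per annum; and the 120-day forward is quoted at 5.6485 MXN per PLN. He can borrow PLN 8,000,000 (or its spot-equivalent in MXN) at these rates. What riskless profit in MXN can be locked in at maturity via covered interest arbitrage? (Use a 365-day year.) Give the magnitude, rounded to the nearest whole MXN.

MXN 370,151

T = 120/365 years.
Keep in PLN, deliver into the forward: 8,000,000·1.0143342466·5.6485 = MXN 45,835,735.94.
Swap to MXN now, deposit: 8,000,000·5.5992·1.0315287671 = MXN 46,205,886.98.
The quoted forward undervalues PLN, so borrow PLN, convert to MXN at spot, deposit the MXN at 9.59%, and buy PLN forward at 5.6485 to cover the loan.
Arbitrage profit = |45,835,735.94 − 46,205,886.98| = MXN 370,151.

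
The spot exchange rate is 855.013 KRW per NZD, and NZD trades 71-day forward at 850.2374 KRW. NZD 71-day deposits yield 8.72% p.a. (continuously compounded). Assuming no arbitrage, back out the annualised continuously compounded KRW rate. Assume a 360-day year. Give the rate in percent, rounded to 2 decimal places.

5.88%

T = 71/360 years.
By CIP, F/S equals the KRW-to-NZD growth ratio: 850.2374/855.013 = 0.9944146.
NZD growth factor: e^(0.0872×71/360) = 1.0173465.
So the KRW growth factor = 1.0116642.
Take logs: ln 1.0116642 / (71/360) = 0.058800, so 5.88%.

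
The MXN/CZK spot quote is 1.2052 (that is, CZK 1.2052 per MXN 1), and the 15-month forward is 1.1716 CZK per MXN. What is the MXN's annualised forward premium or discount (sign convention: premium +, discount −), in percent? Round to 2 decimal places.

T = 15/12 years.
(F − S)/S = (1.1716 − 1.2052)/1.2052 = -0.0278792.
Annualise by dividing by T: -0.0278792 / (15/12) = -0.022303 → -2.23%.

-2.23%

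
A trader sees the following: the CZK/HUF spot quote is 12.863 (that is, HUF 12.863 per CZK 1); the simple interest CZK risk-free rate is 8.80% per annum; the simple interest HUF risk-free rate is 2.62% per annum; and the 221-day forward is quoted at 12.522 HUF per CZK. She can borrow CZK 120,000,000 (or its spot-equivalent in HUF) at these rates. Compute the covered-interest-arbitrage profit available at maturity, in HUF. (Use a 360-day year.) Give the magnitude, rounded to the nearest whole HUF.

HUF 15,429,504

T = 221/360 years.
Route A — deposit CZK, sell forward: 120,000,000 × 1.054022222222 × 12.522 = HUF 1,583,815,952.00.
Route B — convert at spot, deposit HUF: 120,000,000 × 12.863 × 1.016083888889 = HUF 1,568,386,447.53.
The quoted forward overvalues CZK, so borrow HUF, buy CZK at spot, deposit the CZK at 8.80%, and sell the proceeds forward at 12.522.
Arbitrage profit = |1,583,815,952.00 − 1,568,386,447.53| = HUF 15,429,504.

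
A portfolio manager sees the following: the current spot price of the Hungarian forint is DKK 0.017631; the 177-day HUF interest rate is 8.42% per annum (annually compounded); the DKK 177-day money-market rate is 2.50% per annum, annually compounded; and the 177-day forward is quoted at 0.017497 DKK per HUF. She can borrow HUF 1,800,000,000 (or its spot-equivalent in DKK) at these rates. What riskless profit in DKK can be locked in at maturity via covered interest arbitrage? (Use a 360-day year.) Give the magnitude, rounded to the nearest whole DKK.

DKK 648,205

T = 177/360 years.
Route A — deposit HUF, sell forward: 1,800,000,000 × 1.0405480103 × 0.017497 = DKK 32,771,643.37.
Route B — convert at spot, deposit DKK: 1,800,000,000 × 0.017631 × 1.01221453 = DKK 32,123,437.88.
The quoted forward overvalues HUF, so borrow DKK, buy HUF at spot, deposit the HUF at 8.42%, and sell the proceeds forward at 0.017497.
Profit = 32,771,643.37 − 32,123,437.88 = DKK 648,205.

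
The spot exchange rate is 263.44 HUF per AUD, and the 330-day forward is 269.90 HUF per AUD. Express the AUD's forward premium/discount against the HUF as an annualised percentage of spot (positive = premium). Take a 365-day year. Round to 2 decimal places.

+2.71%

T = 330/365 years.
AUD trades forward at +2.45217% vs spot over the period.
Per annum: 0.0245217 / (330/365) = 0.027122 = 2.71%.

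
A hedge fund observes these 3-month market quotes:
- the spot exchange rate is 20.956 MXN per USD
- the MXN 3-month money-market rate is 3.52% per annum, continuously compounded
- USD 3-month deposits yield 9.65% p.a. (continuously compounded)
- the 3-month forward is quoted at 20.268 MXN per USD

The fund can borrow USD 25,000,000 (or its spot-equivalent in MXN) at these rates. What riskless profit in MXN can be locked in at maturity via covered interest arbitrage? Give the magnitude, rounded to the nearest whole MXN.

T = 3/12 years.
Invest the USD and cover forward: 25,000,000 × 1.02441836218 × 20.268 = MXN 519,072,784.12.
Convert at spot and invest in MXN: 25,000,000 × 20.956 × 1.00883883383 = MXN 528,530,665.04.
The quoted forward undervalues USD, so borrow USD, convert to MXN at spot, deposit the MXN at 3.52%, and buy USD forward at 20.268 to cover the loan.
Profit = 528,530,665.04 − 519,072,784.12 = MXN 9,457,881.

MXN 9,457,881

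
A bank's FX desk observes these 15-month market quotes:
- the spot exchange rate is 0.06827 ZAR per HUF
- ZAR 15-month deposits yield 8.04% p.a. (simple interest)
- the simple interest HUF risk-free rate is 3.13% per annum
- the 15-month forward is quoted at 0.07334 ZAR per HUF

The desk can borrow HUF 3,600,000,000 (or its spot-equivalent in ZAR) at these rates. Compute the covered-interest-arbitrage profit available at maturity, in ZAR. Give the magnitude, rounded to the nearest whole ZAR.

ZAR 3,881,853

T = 15/12 years.
Route A — deposit HUF, sell forward: 3,600,000,000 × 1.039125 × 0.07334 = ZAR 274,353,939.00.
Route B — convert at spot, deposit ZAR: 3,600,000,000 × 0.06827 × 1.100500 = ZAR 270,472,086.00.
The quoted forward overvalues HUF, so borrow ZAR, buy HUF at spot, deposit the HUF at 3.13%, and sell the proceeds forward at 0.07334.
The gap between the two covered legs is ZAR 3,881,853.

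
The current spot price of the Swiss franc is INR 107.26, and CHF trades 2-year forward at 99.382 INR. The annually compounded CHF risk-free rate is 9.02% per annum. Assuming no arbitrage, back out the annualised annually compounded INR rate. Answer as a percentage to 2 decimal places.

4.94%

T = 2 years.
By CIP, F/S equals the INR-to-CHF growth ratio: 99.382/107.26 = 0.9265523.
CHF growth factor: (1 + 0.0902)^2 = 1.188536.
Hence g_INR = 1.1012408.
r = 1.1012408^(1/2) − 1 = 0.049400 → 4.94%.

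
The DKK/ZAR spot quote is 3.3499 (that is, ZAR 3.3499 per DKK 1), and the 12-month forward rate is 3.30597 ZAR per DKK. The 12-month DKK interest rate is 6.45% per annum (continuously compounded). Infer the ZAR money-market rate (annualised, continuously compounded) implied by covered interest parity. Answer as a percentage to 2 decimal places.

T = 1 year.
F/S = 3.30597/3.3499 = 0.9868862 = (growth of ZAR) / (growth of DKK).
The DKK side grows by e^(0.0645×1) = 1.0666256.
Hence g_ZAR = 1.0526381.
Take logs: ln 1.0526381 / 1 = 0.051299, so 5.13%.

5.13%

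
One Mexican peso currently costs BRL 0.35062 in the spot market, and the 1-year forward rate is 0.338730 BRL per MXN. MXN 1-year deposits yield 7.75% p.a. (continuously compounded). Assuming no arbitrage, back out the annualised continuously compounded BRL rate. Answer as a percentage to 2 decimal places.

T = 1 year.
CIP gives F = S · g_BRL/g_MXN, so g_BRL/g_MXN = 0.33873/0.35062 = 0.9660886.
MXN growth factor: e^(0.0775×1) = 1.0805822.
That pins the BRL growth at 1.0439381.
r = ln(1.0439381)/1 = 0.043000 → 4.30%.

4.30%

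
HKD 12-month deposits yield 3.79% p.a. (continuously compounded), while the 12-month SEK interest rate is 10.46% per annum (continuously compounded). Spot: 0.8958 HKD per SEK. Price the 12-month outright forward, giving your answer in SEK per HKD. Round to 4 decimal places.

1.1933

T = 1 year.
HKD growth factor: e^(0.0379×1) = 1.0386274.
Growth of 1 SEK over T: e^(0.1046×1) = 1.1102664.
CIP: F = S · (grow HKD)/(grow SEK) = 0.8958 × 1.0386274/1.1102664 = 0.8379993 HKD per SEK.
Invert for SEK per HKD: 1 / 0.8379993 = 1.1933.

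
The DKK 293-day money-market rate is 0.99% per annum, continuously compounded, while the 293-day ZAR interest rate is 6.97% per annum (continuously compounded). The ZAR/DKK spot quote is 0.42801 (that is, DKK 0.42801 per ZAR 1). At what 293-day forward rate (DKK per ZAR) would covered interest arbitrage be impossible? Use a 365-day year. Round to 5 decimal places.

0.40795

T = 293/365 years.
DKK growth factor: e^(0.0099×293/365) = 1.0079788.
ZAR accumulates by e^(0.0697×293/365) = 1.0575458.
CIP: F = S · (grow DKK)/(grow ZAR) = 0.42801 × 1.0079788/1.0575458 = 0.4079492 DKK per ZAR.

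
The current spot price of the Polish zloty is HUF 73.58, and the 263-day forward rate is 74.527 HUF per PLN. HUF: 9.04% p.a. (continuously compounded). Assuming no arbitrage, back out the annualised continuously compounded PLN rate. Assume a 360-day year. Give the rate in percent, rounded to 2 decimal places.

7.29%

T = 263/360 years.
F/S = 74.527/73.58 = 1.0128703 = (growth of HUF) / (growth of PLN).
HUF growth factor: e^(0.0904×263/360) = 1.0682718.
So the PLN growth factor = 1.0546975.
Take logs: ln 1.0546975 / (263/360) = 0.072895, so 7.29%.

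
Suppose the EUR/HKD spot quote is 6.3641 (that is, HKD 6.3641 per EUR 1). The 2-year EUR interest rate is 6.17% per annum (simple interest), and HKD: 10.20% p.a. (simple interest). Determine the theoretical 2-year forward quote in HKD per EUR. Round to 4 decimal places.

T = 2 years.
HKD accumulates by 1 + 0.1020×2 = 1.204000.
EUR growth factor: 1 + 0.0617×2 = 1.123400.
So F = 6.3641 × 1.204000 / 1.123400 = 6.820702 (HKD/EUR).

6.8207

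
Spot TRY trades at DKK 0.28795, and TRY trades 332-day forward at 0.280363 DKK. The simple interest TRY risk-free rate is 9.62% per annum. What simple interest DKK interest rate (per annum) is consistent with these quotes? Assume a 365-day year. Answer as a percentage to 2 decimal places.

T = 332/365 years.
By CIP, F/S equals the DKK-to-TRY growth ratio: 0.280363/0.28795 = 0.9736517.
TRY growth factor: 1 + 0.0962×332/365 = 1.0875025.
That pins the DKK growth at 1.0588487.
(1.0588487 − 1)/T = 0.064698, i.e. 6.47%.

6.47%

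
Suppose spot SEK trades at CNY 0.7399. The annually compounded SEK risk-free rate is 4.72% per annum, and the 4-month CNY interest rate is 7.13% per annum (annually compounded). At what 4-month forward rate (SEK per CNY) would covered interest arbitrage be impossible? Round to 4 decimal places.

1.3413

T = 4/12 years.
CNY growth factor: (1 + 0.0713)^(4/12) = 1.0232232.
Growth of 1 SEK over T: (1 + 0.0472)^(4/12) = 1.0154921.
CIP: F = S · (grow CNY)/(grow SEK) = 0.7399 × 1.0232232/1.0154921 = 0.7455330 CNY per SEK.
Invert for SEK per CNY: 1 / 0.7455330 = 1.3413.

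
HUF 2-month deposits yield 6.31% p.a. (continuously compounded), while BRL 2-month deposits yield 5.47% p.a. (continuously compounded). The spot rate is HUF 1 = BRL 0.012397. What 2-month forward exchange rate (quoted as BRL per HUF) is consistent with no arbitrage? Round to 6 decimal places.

T = 2/12 years.
BRL accumulates by e^(0.0547×2/12) = 1.0091584.
HUF accumulates by e^(0.0631×2/12) = 1.0105722.
CIP: F = S · (grow BRL)/(grow HUF) = 0.012397 × 1.0091584/1.0105722 = 0.01237966 BRL per HUF.

0.012380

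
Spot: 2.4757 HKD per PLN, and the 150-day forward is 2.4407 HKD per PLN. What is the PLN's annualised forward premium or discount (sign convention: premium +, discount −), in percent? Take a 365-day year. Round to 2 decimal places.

T = 150/365 years.
Period premium: (2.4407 − 2.4757)/2.4757 = -0.0141374.
×(1/T) gives -3.44% p.a.

-3.44%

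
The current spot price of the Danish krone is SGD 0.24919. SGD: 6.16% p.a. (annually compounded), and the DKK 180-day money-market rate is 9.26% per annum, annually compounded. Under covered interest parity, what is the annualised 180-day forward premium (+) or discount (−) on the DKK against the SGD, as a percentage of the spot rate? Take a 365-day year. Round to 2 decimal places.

T = 180/365 years.
No-arbitrage forward: 0.24919 × 1.029918 / 1.0446412 = 0.24567791 SGD/DKK.
(F − S)/S ÷ T = (0.24567791 − 0.24919)/0.24919/(180/365) = -0.028580 → -2.86%.

-2.86%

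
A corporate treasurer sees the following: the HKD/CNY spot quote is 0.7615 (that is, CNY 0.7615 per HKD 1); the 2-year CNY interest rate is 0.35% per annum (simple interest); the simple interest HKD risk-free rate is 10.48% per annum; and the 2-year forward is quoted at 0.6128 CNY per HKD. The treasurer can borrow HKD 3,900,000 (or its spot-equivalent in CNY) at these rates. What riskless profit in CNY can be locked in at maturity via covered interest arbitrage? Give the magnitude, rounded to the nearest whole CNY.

T = 2 years.
Invest the HKD and cover forward: 3,900,000 × 1.209600 × 0.6128 = CNY 2,890,847.23.
Convert at spot and invest in CNY: 3,900,000 × 0.7615 × 1.007000 = CNY 2,990,638.95.
The quoted forward undervalues HKD, so borrow HKD, convert to CNY at spot, deposit the CNY at 0.35%, and buy HKD forward at 0.6128 to cover the loan.
The gap between the two covered legs is CNY 99,792.

CNY 99,792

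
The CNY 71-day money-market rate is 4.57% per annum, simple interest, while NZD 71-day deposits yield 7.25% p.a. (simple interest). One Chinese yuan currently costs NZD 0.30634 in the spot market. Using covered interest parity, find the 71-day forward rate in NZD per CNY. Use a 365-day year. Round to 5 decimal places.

T = 71/365 years.
NZD growth factor: 1 + 0.0725×71/365 = 1.0141027.
Growth of 1 CNY over T: 1 + 0.0457×71/365 = 1.0088896.
So F = 0.30634 × 1.0141027 / 1.0088896 = 0.3079229 (NZD/CNY).

0.30792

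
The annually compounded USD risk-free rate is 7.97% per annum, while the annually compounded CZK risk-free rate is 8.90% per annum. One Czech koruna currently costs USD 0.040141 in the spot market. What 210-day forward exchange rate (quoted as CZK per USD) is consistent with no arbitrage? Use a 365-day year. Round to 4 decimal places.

25.0354

T = 210/365 years.
USD growth factor: (1 + 0.0797)^(210/365) = 1.04510684.
CZK accumulates by (1 + 0.0890)^(210/365) = 1.05027665.
Forward (USD per CZK) = 0.040141 × 1.04510684 / 1.05027665 = 0.039943413.
Quoted the other way: 1/0.039943413 = 25.0354 CZK per USD.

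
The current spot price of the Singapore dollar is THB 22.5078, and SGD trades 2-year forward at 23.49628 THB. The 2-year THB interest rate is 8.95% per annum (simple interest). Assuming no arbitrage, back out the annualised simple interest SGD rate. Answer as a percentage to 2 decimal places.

6.47%

T = 2 years.
CIP gives F = S · g_THB/g_SGD, so g_THB/g_SGD = 23.49628/22.5078 = 1.0439172.
THB growth factor: 1 + 0.0895×2 = 1.179000.
That pins the SGD growth at 1.1293999.
r = (1.1293999 − 1)/2 = 0.064700 → 6.47%.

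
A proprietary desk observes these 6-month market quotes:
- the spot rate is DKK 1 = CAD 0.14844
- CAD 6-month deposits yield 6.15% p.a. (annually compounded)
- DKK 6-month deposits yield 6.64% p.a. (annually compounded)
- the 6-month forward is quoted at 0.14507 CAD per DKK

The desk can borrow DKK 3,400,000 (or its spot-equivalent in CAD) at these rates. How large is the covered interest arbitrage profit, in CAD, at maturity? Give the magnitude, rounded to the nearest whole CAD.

CAD 10,634

T = 6/12 years.
Route A — deposit DKK, sell forward: 3,400,000 × 1.03266645 × 0.14507 = CAD 509,350.33.
Route B — convert at spot, deposit CAD: 3,400,000 × 0.14844 × 1.03029122 = CAD 519,983.86.
The quoted forward undervalues DKK, so borrow DKK, convert to CAD at spot, deposit the CAD at 6.15%, and buy DKK forward at 0.14507 to cover the loan.
Profit = 519,983.86 − 509,350.33 = CAD 10,634.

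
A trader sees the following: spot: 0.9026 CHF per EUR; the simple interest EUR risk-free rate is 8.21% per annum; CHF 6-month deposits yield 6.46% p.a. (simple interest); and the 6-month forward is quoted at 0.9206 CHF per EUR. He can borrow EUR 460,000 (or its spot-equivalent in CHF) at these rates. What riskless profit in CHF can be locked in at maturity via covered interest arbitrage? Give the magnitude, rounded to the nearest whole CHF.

CHF 12,253

T = 6/12 years.
Invest the EUR and cover forward: 460,000 × 1.041050 × 0.9206 = CHF 440,859.69.
Convert at spot and invest in CHF: 460,000 × 0.9026 × 1.032300 = CHF 428,606.83.
The quoted forward overvalues EUR, so borrow CHF, buy EUR at spot, deposit the EUR at 8.21%, and sell the proceeds forward at 0.9206.
Arbitrage profit = |440,859.69 − 428,606.83| = CHF 12,253.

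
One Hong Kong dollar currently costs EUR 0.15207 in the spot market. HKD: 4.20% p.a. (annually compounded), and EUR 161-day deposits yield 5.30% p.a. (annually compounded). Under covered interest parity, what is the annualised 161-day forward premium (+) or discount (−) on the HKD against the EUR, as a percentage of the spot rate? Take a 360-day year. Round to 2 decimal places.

T = 161/360 years.
F = S · g_EUR/g_HKD = 0.15207 × 1.0233648/1.0185699 = 0.15278587.
(F − S)/S ÷ T = (0.15278587 − 0.15207)/0.15207/(161/360) = 0.010526 → 1.05%.

+1.05%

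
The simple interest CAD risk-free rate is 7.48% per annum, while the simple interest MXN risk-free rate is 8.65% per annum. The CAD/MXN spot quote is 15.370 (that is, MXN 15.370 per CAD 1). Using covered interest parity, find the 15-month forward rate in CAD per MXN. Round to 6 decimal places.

0.064203

T = 15/12 years.
MXN accumulates by 1 + 0.0865×15/12 = 1.108125.
CAD growth factor: 1 + 0.0748×15/12 = 1.093500.
Forward (MXN per CAD) = 15.37 × 1.108125 / 1.093500 = 15.57557.
Invert for CAD per MXN: 1 / 15.57557 = 0.064203.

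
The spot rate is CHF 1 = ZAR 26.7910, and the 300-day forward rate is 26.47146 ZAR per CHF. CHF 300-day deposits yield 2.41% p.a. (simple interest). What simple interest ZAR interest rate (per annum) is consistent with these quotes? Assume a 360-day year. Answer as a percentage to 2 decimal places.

T = 300/360 years.
CIP gives F = S · g_ZAR/g_CHF, so g_ZAR/g_CHF = 26.47146/26.791 = 0.9880729.
The CHF side grows by 1 + 0.0241×300/360 = 1.0200833.
Hence g_ZAR = 1.0079167.
r = (1.0079167 − 1)/(300/360) = 0.009500 → 0.95%.

0.95%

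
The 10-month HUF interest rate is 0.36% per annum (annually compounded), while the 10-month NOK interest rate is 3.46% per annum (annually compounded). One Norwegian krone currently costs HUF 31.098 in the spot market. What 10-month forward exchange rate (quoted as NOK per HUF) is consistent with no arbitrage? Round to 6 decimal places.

T = 10/12 years.
HUF growth factor: (1 + 0.0036)^(10/12) = 1.0029991.
NOK accumulates by (1 + 0.0346)^(10/12) = 1.0287513.
So F = 31.098 × 1.0029991 / 1.0287513 = 30.31954 (HUF/NOK).
Quoted the other way: 1/30.31954 = 0.032982 NOK per HUF.

0.032982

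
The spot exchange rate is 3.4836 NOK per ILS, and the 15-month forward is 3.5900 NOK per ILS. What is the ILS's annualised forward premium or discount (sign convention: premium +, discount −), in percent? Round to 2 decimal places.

+2.44%

T = 15/12 years.
ILS trades forward at +3.05431% vs spot over the period.
Per annum: 0.0305431 / (15/12) = 0.024434 = 2.44%.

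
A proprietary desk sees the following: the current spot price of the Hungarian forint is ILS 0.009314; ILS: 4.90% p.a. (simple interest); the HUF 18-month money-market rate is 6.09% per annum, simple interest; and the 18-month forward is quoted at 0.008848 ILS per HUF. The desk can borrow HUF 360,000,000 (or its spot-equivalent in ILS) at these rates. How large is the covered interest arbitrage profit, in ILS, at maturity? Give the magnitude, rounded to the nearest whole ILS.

ILS 123,233

T = 18/12 years.
Keep in HUF, deliver into the forward: 360,000,000·1.091350·0.008848 = ILS 3,476,255.33.
Swap to ILS now, deposit: 360,000,000·0.009314·1.073500 = ILS 3,599,488.44.
The quoted forward undervalues HUF, so borrow HUF, convert to ILS at spot, deposit the ILS at 4.90%, and buy HUF forward at 0.008848 to cover the loan.
The gap between the two covered legs is ILS 123,233.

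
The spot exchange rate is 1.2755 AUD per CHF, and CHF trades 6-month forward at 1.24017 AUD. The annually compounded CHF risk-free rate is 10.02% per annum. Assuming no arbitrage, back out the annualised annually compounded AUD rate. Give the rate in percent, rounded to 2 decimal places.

T = 6/12 years.
By CIP, F/S equals the AUD-to-CHF growth ratio: 1.24017/1.2755 = 0.9723011.
The CHF side grows by (1 + 0.1002)^(6/12) = 1.0489042.
That pins the AUD growth at 1.0198507.
r = 1.0198507^(12/6) − 1 = 0.040095 → 4.01%.

4.01%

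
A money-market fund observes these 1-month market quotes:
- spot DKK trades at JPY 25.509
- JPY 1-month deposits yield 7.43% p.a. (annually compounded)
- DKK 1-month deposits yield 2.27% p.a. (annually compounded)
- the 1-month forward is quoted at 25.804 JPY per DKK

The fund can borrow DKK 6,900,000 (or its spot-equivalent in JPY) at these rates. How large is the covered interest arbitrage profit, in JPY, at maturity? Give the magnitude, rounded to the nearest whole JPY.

JPY 1,314,485

T = 1/12 years.
Invest the DKK and cover forward: 6,900,000 × 1.00187226624 × 25.804 = JPY 178,380,952.51.
Convert at spot and invest in JPY: 6,900,000 × 25.509 × 1.00599031114 = JPY 177,066,467.24.
The quoted forward overvalues DKK, so borrow JPY, buy DKK at spot, deposit the DKK at 2.27%, and sell the proceeds forward at 25.804.
The gap between the two covered legs is JPY 1,314,485.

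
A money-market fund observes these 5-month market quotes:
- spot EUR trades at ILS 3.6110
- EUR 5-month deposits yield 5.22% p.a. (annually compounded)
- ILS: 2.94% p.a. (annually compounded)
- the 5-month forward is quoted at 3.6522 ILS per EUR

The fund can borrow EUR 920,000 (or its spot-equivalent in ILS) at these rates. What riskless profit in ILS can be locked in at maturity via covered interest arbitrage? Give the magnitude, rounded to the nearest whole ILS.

ILS 69,549

T = 5/12 years.
Route A — deposit EUR, sell forward: 920,000 × 1.021427683 × 3.6522 = ILS 3,432,021.53.
Route B — convert at spot, deposit ILS: 920,000 × 3.6110 × 1.012146556 = ILS 3,362,472.32.
The quoted forward overvalues EUR, so borrow ILS, buy EUR at spot, deposit the EUR at 5.22%, and sell the proceeds forward at 3.6522.
Profit = 3,432,021.53 − 3,362,472.32 = ILS 69,549.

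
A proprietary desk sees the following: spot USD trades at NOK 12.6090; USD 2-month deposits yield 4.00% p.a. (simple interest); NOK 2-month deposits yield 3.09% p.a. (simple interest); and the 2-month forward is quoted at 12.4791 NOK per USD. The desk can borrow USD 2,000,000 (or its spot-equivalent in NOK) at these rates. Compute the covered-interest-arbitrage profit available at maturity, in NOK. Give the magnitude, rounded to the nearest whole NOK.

NOK 223,285

T = 2/12 years.
Keep in USD, deliver into the forward: 2,000,000·1.0066666667·12.4791 = NOK 25,124,588.00.
Swap to NOK now, deposit: 2,000,000·12.6090·1.005150 = NOK 25,347,872.70.
The quoted forward undervalues USD, so borrow USD, convert to NOK at spot, deposit the NOK at 3.09%, and buy USD forward at 12.4791 to cover the loan.
Profit = 25,347,872.70 − 25,124,588.00 = NOK 223,285.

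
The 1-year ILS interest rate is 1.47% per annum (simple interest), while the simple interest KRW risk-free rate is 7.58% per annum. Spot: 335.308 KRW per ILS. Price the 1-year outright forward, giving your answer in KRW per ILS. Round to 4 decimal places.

T = 1 year.
KRW accumulates by 1 + 0.0758×1 = 1.075800.
ILS accumulates by 1 + 0.0147×1 = 1.014700.
CIP: F = S · (grow KRW)/(grow ILS) = 335.308 × 1.075800/1.014700 = 355.498518 KRW per ILS.

355.4985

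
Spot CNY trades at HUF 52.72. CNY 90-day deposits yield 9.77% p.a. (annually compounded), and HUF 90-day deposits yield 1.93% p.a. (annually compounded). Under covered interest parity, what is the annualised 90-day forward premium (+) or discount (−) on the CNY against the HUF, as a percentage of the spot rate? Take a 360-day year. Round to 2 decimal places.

T = 90/360 years.
No-arbitrage forward: 52.72 × 1.0047905 / 1.0235779 = 51.75234 HUF/CNY.
(F − S)/S ÷ T = (51.75234 − 52.72)/52.72/(90/360) = -0.073419 → -7.34%.

-7.34%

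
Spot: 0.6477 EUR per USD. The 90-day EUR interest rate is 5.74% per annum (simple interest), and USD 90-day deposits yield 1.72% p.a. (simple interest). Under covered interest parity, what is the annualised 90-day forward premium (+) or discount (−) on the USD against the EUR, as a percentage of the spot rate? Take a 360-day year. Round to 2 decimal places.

+4.00%

T = 90/360 years.
CIP forward (EUR per USD) = 0.6477 × 1.014350/1.004300 = 0.6541815.
(F − S)/S ÷ T = (0.6541815 − 0.6477)/0.6477/(90/360) = 0.040028 → 4.00%.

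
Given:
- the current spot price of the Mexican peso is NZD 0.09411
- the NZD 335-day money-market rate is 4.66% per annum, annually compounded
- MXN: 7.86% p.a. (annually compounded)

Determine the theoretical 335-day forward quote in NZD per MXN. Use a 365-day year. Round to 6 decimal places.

T = 335/365 years.
NZD growth factor: (1 + 0.0466)^(335/365) = 1.0426893.
MXN growth factor: (1 + 0.0786)^(335/365) = 1.0719131.
CIP: F = S · (grow NZD)/(grow MXN) = 0.09411 × 1.0426893/1.0719131 = 0.09154426 NZD per MXN.

0.091544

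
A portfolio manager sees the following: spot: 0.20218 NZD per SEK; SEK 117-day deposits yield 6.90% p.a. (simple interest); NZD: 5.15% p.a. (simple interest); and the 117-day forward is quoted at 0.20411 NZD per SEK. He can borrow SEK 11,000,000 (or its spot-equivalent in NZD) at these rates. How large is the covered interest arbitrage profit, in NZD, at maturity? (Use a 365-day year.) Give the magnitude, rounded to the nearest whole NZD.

NZD 34,175

T = 117/365 years.
Keep in SEK, deliver into the forward: 11,000,000·1.022117808·0.20411 = NZD 2,294,869.12.
Swap to NZD now, deposit: 11,000,000·0.20218·1.016508219 = NZD 2,260,693.95.
The quoted forward overvalues SEK, so borrow NZD, buy SEK at spot, deposit the SEK at 6.90%, and sell the proceeds forward at 0.20411.
Profit = 2,294,869.12 − 2,260,693.95 = NZD 34,175.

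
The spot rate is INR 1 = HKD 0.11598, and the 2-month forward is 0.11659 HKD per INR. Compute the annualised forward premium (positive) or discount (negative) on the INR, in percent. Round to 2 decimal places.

T = 2/12 years.
Period premium: (0.11659 − 0.11598)/0.11598 = 0.0052595.
×(1/T) gives 3.16% p.a.

+3.16%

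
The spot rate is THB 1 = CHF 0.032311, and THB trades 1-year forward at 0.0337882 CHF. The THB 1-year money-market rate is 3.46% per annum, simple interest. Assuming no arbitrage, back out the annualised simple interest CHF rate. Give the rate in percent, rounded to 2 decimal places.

8.19%

T = 1 year.
CIP gives F = S · g_CHF/g_THB, so g_CHF/g_THB = 0.0337882/0.032311 = 1.0457182.
The THB side grows by 1 + 0.0346×1 = 1.034600.
Hence g_CHF = 1.081900.
r = (1.081900 − 1)/1 = 0.081900 → 8.19%.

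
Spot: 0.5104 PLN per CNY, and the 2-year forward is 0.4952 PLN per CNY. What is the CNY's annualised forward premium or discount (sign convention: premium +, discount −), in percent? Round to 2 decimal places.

T = 2 years.
(F − S)/S = (0.4952 − 0.5104)/0.5104 = -0.0297806.
Per annum: -0.0297806 / 2 = -0.014890 = -1.49%.

-1.49%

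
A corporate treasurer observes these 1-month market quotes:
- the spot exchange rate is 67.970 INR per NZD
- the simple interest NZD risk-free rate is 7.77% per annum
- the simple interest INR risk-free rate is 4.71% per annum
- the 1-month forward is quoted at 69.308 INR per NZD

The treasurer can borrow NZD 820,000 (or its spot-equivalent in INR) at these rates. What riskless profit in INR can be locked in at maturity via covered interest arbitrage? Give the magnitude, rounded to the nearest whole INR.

T = 1/12 years.
Keep in NZD, deliver into the forward: 820,000·1.006475·69.308 = INR 57,200,550.83.
Swap to INR now, deposit: 820,000·67.970·1.003925 = INR 55,954,161.45.
The quoted forward overvalues NZD, so borrow INR, buy NZD at spot, deposit the NZD at 7.77%, and sell the proceeds forward at 69.308.
Arbitrage profit = |57,200,550.83 − 55,954,161.45| = INR 1,246,389.

INR 1,246,389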